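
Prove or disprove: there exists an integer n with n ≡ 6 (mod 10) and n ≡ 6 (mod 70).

n = 6

Here gcd(10, 70) = 10, and both 6 and 6 leave remainder 6 mod 10, so the system is consistent.
The smallest candidate n = 6 works directly: 6 ≡ 6 (mod 70).
Check: 6 mod 10 = 6, 6 mod 70 = 6. ✓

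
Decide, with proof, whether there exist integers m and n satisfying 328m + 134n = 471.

No such integers exist.

Any value of 328m + 134n is a multiple of gcd(328, 134) = 2.
But 471 is not a multiple of 2 (it leaves remainder 1).
So the equation is unsolvable over ℤ.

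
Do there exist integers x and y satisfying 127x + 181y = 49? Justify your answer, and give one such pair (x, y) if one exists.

Since gcd(127, 181) = 1, every integer is an integer combination of 127 and 181.
Run the Euclidean algorithm on 181 and 127: 181 = 1·127 + 54, 127 = 2·54 + 19, 54 = 2·19 + 16, 19 = 1·16 + 3, 16 = 5·3 + 1, 3 = 3·1 + 0.
Back-substituting, 1 = 16 − 5·3 = 16 − 5·(19 − 1·16) = −5·19 + 6·16 = −5·19 + 6·(54 − 2·19) = 6·54 − 17·19 = 6·54 − 17·(127 − 2·54) = −17·127 + 40·54 = −17·127 + 40·(181 − 1·127) = 40·181 − 57·127; that is, 127·(-57) + 181·40 = 1.
Scaling by 49 gives the particular solution (x, y) = (-2793, 1960).
Shifting by a multiple of (181, −127) keeps it a solution: x = -2793 + 16·181 = 103, y = 1960 − 16·127 = -72.
Check: 127·103 + 181·(-72) = 13081 − 13032 = 49. ✓

x = 103, y = -72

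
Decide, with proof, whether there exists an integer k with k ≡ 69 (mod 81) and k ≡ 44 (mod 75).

There is no such integer.

Both moduli are multiples of 3 = gcd(81, 75), so any solution would satisfy k ≡ 69 and k ≡ 44 modulo 3 simultaneously.
However 69 ≡ 0 and 44 ≡ 2 (mod 3), and 0 ≠ 2.
Hence the system has no solution.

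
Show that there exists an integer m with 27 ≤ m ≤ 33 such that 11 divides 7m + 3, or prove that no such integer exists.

m = 31

m = 31 works, since 7·31 + 3 = 220 = 20·11.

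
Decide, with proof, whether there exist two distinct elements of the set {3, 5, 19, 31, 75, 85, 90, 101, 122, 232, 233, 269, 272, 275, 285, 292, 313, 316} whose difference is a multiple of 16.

Both 3 and 19 leave remainder 3 on division by 16; their difference 16 = 1·16 is a multiple of 16.

Yes: 3 and 19.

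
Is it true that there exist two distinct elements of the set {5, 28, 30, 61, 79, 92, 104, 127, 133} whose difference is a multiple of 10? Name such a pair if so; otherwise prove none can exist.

No, no such pair exists.

Residues mod 10: 5↦5, 28↦8, 30↦0, 61↦1, 79↦9, 92↦2, 104↦4, 127↦7, 133↦3.
These 9 residues are pairwise different, hence no difference of two elements is divisible by 10.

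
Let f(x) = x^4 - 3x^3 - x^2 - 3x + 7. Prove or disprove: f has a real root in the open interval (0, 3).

Yes, f has a root in the interval.

f(0) = 7 and f(3) = -11, which have opposite signs.
Since f is a polynomial it is continuous on [0, 3].
By the Intermediate Value Theorem, f takes the value 0 somewhere in the open interval.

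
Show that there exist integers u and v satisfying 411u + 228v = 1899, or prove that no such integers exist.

u = 49, v = -80

gcd(411, 228) = 3, and 3 divides 1899, so integer solutions exist.
Dividing through by 3 reduces the equation to 137u + 76v = 633.
Run the Euclidean algorithm on 137 and 76: 137 = 1·76 + 61, 76 = 1·61 + 15, 61 = 4·15 + 1, 15 = 15·1 + 0.
Unwinding: 1 = 61 − 4·15 = 61 − 4·(76 − 1·61) = −4·76 + 5·61 = −4·76 + 5·(137 − 1·76) = 5·137 − 9·76, i.e. 137·5 + 76·(-9) = 1.
Multiplying through by 633: u = 5·633 = 3165, v = (-9)·633 = -5697 is a solution.
Subtracting 41·76 from u and adding 41·137 to v gives the tidier solution (49, -80).
Check: 411·49 + 228·(-80) = 20139 − 18240 = 1899. ✓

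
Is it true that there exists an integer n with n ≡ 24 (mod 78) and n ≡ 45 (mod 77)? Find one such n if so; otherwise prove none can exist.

gcd(78, 77) = 1, so the Chinese Remainder Theorem guarantees exactly one residue class mod 6006 satisfying both.
Write n = 24 + 78t and require 24 + 78t ≡ 45 (mod 77), i.e. 78t ≡ 21 (mod 77).
78 ≡ 1 (mod 77), so this reads 1t ≡ 21 (mod 77). So t ≡ 21 (mod 77).
Taking t = 21 gives n = 24 + 78·21 = 1662.
Verify: 1662 = 21·78 + 24 and 1662 = 21·77 + 45. ✓

n = 1662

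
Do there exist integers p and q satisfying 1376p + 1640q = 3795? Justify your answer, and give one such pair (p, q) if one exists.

There are no such integers.

Any value of 1376p + 1640q is a multiple of gcd(1376, 1640) = 8.
But 3795 = 8·474 + 3, so 8 ∤ 3795.
Hence no integers p, q satisfy the equation.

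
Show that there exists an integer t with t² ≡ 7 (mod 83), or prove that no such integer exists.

Take t = 67. Then 67² = 4489 = 54·83 + 7, so 67² ≡ 7 (mod 83).

t = 67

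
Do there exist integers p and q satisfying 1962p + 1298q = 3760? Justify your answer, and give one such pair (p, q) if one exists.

Every value of 1962p + 1298q is a multiple of gcd(1962, 1298) = 2; since 2 ∣ 3760, solutions exist.
Dividing through by 2 reduces the equation to 981p + 649q = 1880.
Euclidean algorithm: 981 = 1·649 + 332, 649 = 1·332 + 317, 332 = 1·317 + 15, 317 = 21·15 + 2, 15 = 7·2 + 1, 2 = 2·1 + 0.
Unwinding: 1 = 15 − 7·2 = 15 − 7·(317 − 21·15) = −7·317 + 148·15 = −7·317 + 148·(332 − 1·317) = 148·332 − 155·317 = 148·332 − 155·(649 − 1·332) = −155·649 + 303·332 = −155·649 + 303·(981 − 1·649) = 303·981 − 458·649, i.e. 981·303 + 649·(-458) = 1.
Scaling by 1880 gives the particular solution (p, q) = (569640, -861040).
The general solution is p = 569640 + 649k, q = -861040 − 981k; taking k = -877 gives the smaller pair p = 467, q = -703.
Indeed 1962·467 + 1298·(-703) = 916254 − 912494 = 3760.

p = 467, q = -703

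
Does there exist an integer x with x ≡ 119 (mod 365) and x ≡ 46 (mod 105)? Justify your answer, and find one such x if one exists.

Both moduli are multiples of 5 = gcd(365, 105), so any solution would satisfy x ≡ 119 and x ≡ 46 modulo 5 simultaneously.
These are incompatible: 119 − 46 = 73 is not divisible by 5.
Therefore no such x exists.

There is no such integer.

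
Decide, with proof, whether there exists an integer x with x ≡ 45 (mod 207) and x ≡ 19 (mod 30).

Both moduli are multiples of 3 = gcd(207, 30), so any solution would satisfy x ≡ 45 and x ≡ 19 modulo 3 simultaneously.
However 45 ≡ 0 and 19 ≡ 1 (mod 3), and 0 ≠ 1.
Hence the system has no solution.

There is no such integer.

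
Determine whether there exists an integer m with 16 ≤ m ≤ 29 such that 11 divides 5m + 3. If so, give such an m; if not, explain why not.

m = 17

At m = 17 we get 5·17 + 3 = 88, and 88 = 11·8.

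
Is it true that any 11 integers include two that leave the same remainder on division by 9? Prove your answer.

Yes, this is always true.

Each integer lies in one of the 9 residue classes modulo 9.
Since 11 > 9, two of the 11 integers must share a residue class by the pigeonhole principle; call them a and b.
That is, a and b leave the same remainder on division by 9, as claimed.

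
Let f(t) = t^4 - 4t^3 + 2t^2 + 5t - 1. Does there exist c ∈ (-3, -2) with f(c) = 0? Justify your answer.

f has no root in that interval.

The endpoint values f(-3) = 191 and f(-2) = 45 are both positive. Claim: f(t) > 0 for every t in (-3, -2).
Shift to the endpoint -2: with t = -2 − u (0 < u < 1), one computes f(-2 − u) = u^4 + 12u^3 + 50u^2 + 83u + 45.
All 5 nonzero coefficients of this polynomial in u are positive; hence for u > 0 the value is a sum of positive terms (the constant 45 among them).
So f is strictly positive on (-3, -2); no root exists in the interval.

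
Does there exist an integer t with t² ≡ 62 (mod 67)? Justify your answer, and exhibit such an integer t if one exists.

t = 53

t = 53 works: 53² = 2809, and 2809 − 62 = 2747 = 41·67.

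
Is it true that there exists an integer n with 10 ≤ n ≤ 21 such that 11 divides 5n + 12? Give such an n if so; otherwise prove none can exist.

For n = 10, 11, 12 the values 62, 67, 72 are not multiples of 11. At n = 13 we get 5·13 + 12 = 77, and 77 = 11·7.

n = 13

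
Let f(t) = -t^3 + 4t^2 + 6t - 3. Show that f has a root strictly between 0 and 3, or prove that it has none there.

Such a root exists.

f(0) = -3 and f(3) = 24, which have opposite signs.
As a polynomial, f is continuous on every closed interval.
By the Intermediate Value Theorem f must vanish at some point of (0, 3).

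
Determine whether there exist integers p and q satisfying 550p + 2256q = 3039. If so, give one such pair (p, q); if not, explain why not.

gcd(550, 2256) = 2, so every integer of the form 550p + 2256q is a multiple of 2.
But 3039 is not a multiple of 2 (it leaves remainder 1).
Hence no integers p, q satisfy the equation.

No, no such integers exist.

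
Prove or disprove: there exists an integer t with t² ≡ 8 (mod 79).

t = 18 works: 18² = 324, and 324 − 8 = 316 = 4·79.

t = 18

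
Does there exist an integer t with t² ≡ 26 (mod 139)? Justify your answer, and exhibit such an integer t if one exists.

139 is prime, so by Euler's criterion 26 is a square mod 139 iff 26^((139−1)/2) = 26^69 ≡ 1 (mod 139).
Repeated squaring mod 139: 26^2 = 676 ≡ 120; 26^4 ≡ 120² = 14400 ≡ 83; 26^8 ≡ 83² = 6889 ≡ 78; 26^16 ≡ 78² = 6084 ≡ 107; 26^32 ≡ 107² = 11449 ≡ 51; 26^64 ≡ 51² = 2601 ≡ 99.
Since 69 = 64 + 4 + 1, 26^69 ≡ 99 · 83 · 26; multiplying out mod 139: 99·83 = 8217 ≡ 16, then 16·26 = 416 ≡ 138. Thus 26^69 ≡ 138 ≡ −1 (mod 139).
The value −1 means 26 is a non-residue modulo 139, so t² ≡ 26 (mod 139) is impossible.

No such integer exists.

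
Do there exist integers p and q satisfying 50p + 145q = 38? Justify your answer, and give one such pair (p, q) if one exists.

Any value of 50p + 145q is a multiple of gcd(50, 145) = 5.
But 38 is not a multiple of 5 (it leaves remainder 3).
So the equation is unsolvable over ℤ.

There are no such integers.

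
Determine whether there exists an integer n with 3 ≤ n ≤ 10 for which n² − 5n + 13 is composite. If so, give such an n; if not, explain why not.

n = 10

At n = 10: 10² − 5·10 + 13 = 63 = 3·21, which is composite.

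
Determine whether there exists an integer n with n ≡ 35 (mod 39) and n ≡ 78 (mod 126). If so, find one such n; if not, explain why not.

No, no such integer exists.

Both moduli are multiples of 3 = gcd(39, 126), so any solution would satisfy n ≡ 35 and n ≡ 78 modulo 3 simultaneously.
These are incompatible: 35 − 78 = -43 is not divisible by 3.
Hence the system has no solution.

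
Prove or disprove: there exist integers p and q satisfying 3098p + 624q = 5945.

No, no such integers exist.

gcd(3098, 624) = 2, so every integer of the form 3098p + 624q is a multiple of 2.
But 5945 = 2·2972 + 1, so 2 ∤ 5945.
Hence no integers p, q satisfy the equation.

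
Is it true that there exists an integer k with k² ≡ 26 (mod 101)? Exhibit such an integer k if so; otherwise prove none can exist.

No, no such integer exists.

101 is prime, so by Euler's criterion 26 is a square mod 101 iff 26^((101−1)/2) = 26^50 ≡ 1 (mod 101).
Squaring successively (mod 101): 26^2 = 676 ≡ 70; 26^4 ≡ 70² = 4900 ≡ 52; 26^8 ≡ 52² = 2704 ≡ 78; 26^16 ≡ 78² = 6084 ≡ 24; 26^32 ≡ 24² = 576 ≡ 71.
Since 50 = 32 + 16 + 2, 26^50 ≡ 71 · 24 · 70; multiplying out mod 101: 71·24 = 1704 ≡ 88, then 88·70 = 6160 ≡ 100. Thus 26^50 ≡ 100 ≡ −1 (mod 101).
The value −1 means 26 is a non-residue modulo 101, so k² ≡ 26 (mod 101) is impossible.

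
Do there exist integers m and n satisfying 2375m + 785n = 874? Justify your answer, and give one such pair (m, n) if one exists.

gcd(2375, 785) = 5, so every integer of the form 2375m + 785n is a multiple of 5.
However 874 leaves remainder 4 on division by 5.
Therefore 2375m + 785n = 874 has no solution in integers.

No such integers exist.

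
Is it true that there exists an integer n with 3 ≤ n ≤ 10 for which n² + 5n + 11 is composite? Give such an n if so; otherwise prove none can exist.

At n = 8: 8² + 5·8 + 11 = 115 = 5·23, which is composite.

n = 8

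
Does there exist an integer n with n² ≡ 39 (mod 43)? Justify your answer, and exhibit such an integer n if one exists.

43 is prime, so by Euler's criterion 39 is a square mod 43 iff 39^((43−1)/2) = 39^21 ≡ 1 (mod 43).
Squaring successively (mod 43): 39^2 = 1521 ≡ 16; 39^4 ≡ 16² = 256 ≡ 41; 39^8 ≡ 41² = 1681 ≡ 4; 39^16 ≡ 4² = 16 ≡ 16.
Since 21 = 16 + 4 + 1, 39^21 ≡ 16 · 41 · 39; multiplying out mod 43: 16·41 = 656 ≡ 11, then 11·39 = 429 ≡ 42. Thus 39^21 ≡ 42 ≡ −1 (mod 43).
By Euler's criterion 39 is a quadratic non-residue mod 43: no n satisfies n² ≡ 39 (mod 43).

No, no such integer exists.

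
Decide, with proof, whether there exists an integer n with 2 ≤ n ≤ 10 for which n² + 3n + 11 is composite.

At n = 7: 7² + 3·7 + 11 = 81 = 3·27, which is composite.

n = 7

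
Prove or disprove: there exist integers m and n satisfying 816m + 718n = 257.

There are no such integers.

Any value of 816m + 718n is a multiple of gcd(816, 718) = 2.
But 257 is not a multiple of 2 (it leaves remainder 1).
Hence no integers m, n satisfy the equation.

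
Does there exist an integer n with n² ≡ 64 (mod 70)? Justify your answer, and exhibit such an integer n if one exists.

n = 8

Take n = 8. Then 8² = 64, and since 0 ≤ 64 < 70 this is already reduced: 8² ≡ 64 (mod 70).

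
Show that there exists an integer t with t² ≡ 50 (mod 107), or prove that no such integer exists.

107 is prime, so by Euler's criterion 50 is a square mod 107 iff 50^((107−1)/2) = 50^53 ≡ 1 (mod 107).
Squaring successively (mod 107): 50^2 = 2500 ≡ 39; 50^4 ≡ 39² = 1521 ≡ 23; 50^8 ≡ 23² = 529 ≡ 101; 50^16 ≡ 101² = 10201 ≡ 36; 50^32 ≡ 36² = 1296 ≡ 12.
Since 53 = 32 + 16 + 4 + 1, 50^53 ≡ 12 · 36 · 23 · 50; multiplying out mod 107: 12·36 = 432 ≡ 4, then 4·23 = 92 ≡ 92, then 92·50 = 4600 ≡ 106. Thus 50^53 ≡ 106 ≡ −1 (mod 107).
By Euler's criterion 50 is a quadratic non-residue mod 107: no t satisfies t² ≡ 50 (mod 107).

No, no such integer exists.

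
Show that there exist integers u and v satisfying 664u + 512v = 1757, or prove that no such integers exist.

Any value of 664u + 512v is a multiple of gcd(664, 512) = 8.
But 1757 is not a multiple of 8 (it leaves remainder 5).
So the equation is unsolvable over ℤ.

No, no such integers exist.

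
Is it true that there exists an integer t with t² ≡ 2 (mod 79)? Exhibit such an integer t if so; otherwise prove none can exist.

t = 9

Take t = 9. Then 9² = 81 = 1·79 + 2, so 9² ≡ 2 (mod 79).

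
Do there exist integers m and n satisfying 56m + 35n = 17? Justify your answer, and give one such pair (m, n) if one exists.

There are no such integers.

Both 56 and 35 are divisible by gcd(56, 35) = 7, hence so is any combination 56m + 35n.
However 17 leaves remainder 3 on division by 7.
Hence no integers m, n satisfy the equation.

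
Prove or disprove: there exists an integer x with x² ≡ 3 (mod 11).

x = 6

Take x = 6. Then 6² = 36 = 3·11 + 3, so 6² ≡ 3 (mod 11).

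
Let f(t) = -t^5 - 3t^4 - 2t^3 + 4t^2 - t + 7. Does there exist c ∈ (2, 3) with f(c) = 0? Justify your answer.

No.

The endpoint values f(2) = -75 and f(3) = -500 are both negative. Claim: f(t) < 0 for every t in (2, 3).
Shift to the endpoint 2: with t = 2 + u (0 < u < 1), one computes f(2 + u) = -u^5 - 13u^4 - 66u^3 - 160u^2 - 185u - 75.
All 6 nonzero coefficients of this polynomial in u are negative; hence for u > 0 the value is a sum of negative terms (the constant -75 among them).
Therefore f(t) < 0 throughout (2, 3), and f has no zero there.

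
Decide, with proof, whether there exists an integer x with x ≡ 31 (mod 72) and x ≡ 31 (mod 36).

x = 31

Here gcd(72, 36) = 36, and both 31 and 31 leave remainder 31 mod 36, so the system is consistent.
The smallest candidate x = 31 works directly: 31 ≡ 31 (mod 36).
Verify: 31 = 0·72 + 31 and 31 = 0·36 + 31. ✓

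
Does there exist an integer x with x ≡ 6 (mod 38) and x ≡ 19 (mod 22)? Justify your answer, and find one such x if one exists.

Both moduli are multiples of 2 = gcd(38, 22), so any solution would satisfy x ≡ 6 and x ≡ 19 modulo 2 simultaneously.
But 6 mod 2 = 0 while 19 mod 2 = 1, a contradiction.
So no integer satisfies both congruences.

No such integer exists.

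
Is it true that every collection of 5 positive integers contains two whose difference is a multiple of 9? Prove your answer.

No, the set {15, 16, 17, 18, 19} is a counterexample.

Take the 5 consecutive integers 15, 16, …, 19: their residues mod 9 are all distinct because 5 ≤ 9.
The differences between them range over 1, …, 4, none of which is divisible by 9.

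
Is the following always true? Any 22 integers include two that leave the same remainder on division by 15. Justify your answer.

There are exactly 15 possible remainders on division by 15.
Placing 22 integers into 15 classes, some class receives at least two — say a and b.
That is, a and b leave the same remainder on division by 15, as claimed.

True.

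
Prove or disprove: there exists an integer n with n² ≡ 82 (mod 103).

n = 59

n = 59 works: 59² = 3481, and 3481 − 82 = 3399 = 33·103.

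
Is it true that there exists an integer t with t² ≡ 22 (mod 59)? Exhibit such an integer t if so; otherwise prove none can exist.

t = 50 works: 50² = 2500, and 2500 − 22 = 2478 = 42·59.

t = 50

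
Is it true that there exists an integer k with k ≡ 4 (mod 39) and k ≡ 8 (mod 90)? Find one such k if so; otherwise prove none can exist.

Reduce both congruences modulo 3, which divides 39 and 90: they say k ≡ 4 (mod 3) and k ≡ 8 (mod 3).
However 4 ≡ 1 and 8 ≡ 2 (mod 3), and 1 ≠ 2.
Therefore no such k exists.

There is no such integer.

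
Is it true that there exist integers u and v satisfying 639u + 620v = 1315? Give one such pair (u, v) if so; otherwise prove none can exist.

Since gcd(639, 620) = 1, every integer is an integer combination of 639 and 620.
Dividing repeatedly: 639 = 1·620 + 19, 620 = 32·19 + 12, 19 = 1·12 + 7, 12 = 1·7 + 5, 7 = 1·5 + 2, 5 = 2·2 + 1, 2 = 2·1 + 0.
Back-substituting, 1 = 5 − 2·2 = 5 − 2·(7 − 1·5) = −2·7 + 3·5 = −2·7 + 3·(12 − 1·7) = 3·12 − 5·7 = 3·12 − 5·(19 − 1·12) = −5·19 + 8·12 = −5·19 + 8·(620 − 32·19) = 8·620 − 261·19 = 8·620 − 261·(639 − 1·620) = −261·639 + 269·620; that is, 639·(-261) + 620·269 = 1.
Multiplying through by 1315: u = (-261)·1315 = -343215, v = 269·1315 = 353735 is a solution.
Shifting by a multiple of (620, −639) keeps it a solution: u = -343215 + 554·620 = 265, v = 353735 − 554·639 = -271.
Check: 639·265 + 620·(-271) = 169335 − 168020 = 1315. ✓

u = 265, v = -271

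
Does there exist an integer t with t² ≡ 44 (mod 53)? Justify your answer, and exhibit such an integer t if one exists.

Take t = 37. Then 37² = 1369 = 25·53 + 44, so 37² ≡ 44 (mod 53).

t = 37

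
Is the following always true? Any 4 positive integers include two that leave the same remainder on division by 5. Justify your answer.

No; for instance {2, 3, 4, 5} is a counterexample.

Try 4 consecutive integers, 2, 3, 4, 5. Their remainders mod 5 are 2, 3, 4, 0 — pairwise different, as any 4 ≤ 5 consecutive integers have distinct residues.
So no two of them leave the same remainder on division by 5; the claim fails for this set.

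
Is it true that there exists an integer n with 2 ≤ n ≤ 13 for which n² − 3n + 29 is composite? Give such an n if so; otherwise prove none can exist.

At n = 4: 4² − 3·4 + 29 = 33 = 3·11, which is composite.

n = 4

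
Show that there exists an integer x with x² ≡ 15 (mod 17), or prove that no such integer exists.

x = 7

Take x = 7. Then 7² = 49 = 2·17 + 15, so 7² ≡ 15 (mod 17).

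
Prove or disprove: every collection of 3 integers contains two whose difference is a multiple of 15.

Take the 3 consecutive integers 34, 35, 36: their residues mod 15 are all distinct because 3 ≤ 15.
No two share a residue, so no pair has difference divisible by 15; the claim fails for this set.

No; for instance {34, 35, 36} is a counterexample.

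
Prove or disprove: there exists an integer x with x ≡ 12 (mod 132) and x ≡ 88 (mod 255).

No, no such integer exists.

Both moduli are multiples of 3 = gcd(132, 255), so any solution would satisfy x ≡ 12 and x ≡ 88 modulo 3 simultaneously.
However 12 ≡ 0 and 88 ≡ 1 (mod 3), and 0 ≠ 1.
Hence the system has no solution.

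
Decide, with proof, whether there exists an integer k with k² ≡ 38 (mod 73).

k = 44

Take k = 44. Then 44² = 1936 = 26·73 + 38, so 44² ≡ 38 (mod 73).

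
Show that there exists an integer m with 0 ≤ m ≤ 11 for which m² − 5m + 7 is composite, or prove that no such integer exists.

At m = 10: 10² − 5·10 + 7 = 57 = 3·19, which is composite.

m = 10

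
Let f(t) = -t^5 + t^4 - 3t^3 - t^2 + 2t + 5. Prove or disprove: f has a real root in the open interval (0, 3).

f(0) = 5 and f(3) = -241, which have opposite signs.
f is continuous everywhere (it is a polynomial), in particular on [0, 3].
By the Intermediate Value Theorem f must vanish at some point of (0, 3).

Yes, f has a root in the interval.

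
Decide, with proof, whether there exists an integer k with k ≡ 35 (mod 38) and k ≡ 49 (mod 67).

k = 719

The moduli 38 and 67 are coprime, so by the Chinese Remainder Theorem a unique solution modulo 2546 exists.
Any solution of the first congruence is k = 35 + 38t; substituting into the second, 38t ≡ 49 − 35 ≡ 14 (mod 67).
Invert 38 mod 67 by the Euclidean algorithm: 67 = 1·38 + 29, 38 = 1·29 + 9, 29 = 3·9 + 2, 9 = 4·2 + 1, 2 = 2·1 + 0; back-substituting, 1 = 9 − 4·2 = 9 − 4·(29 − 3·9) = −4·29 + 13·9 = −4·29 + 13·(38 − 1·29) = 13·38 − 17·29 = 13·38 − 17·(67 − 1·38) = −17·67 + 30·38. Hence 38·30 ≡ 1, so 38⁻¹ ≡ 30 (mod 67).
Therefore t ≡ 30·14 = 420 ≡ 18 (mod 67).
Taking t = 18 gives k = 35 + 38·18 = 719.
Check: 719 mod 38 = 35, 719 mod 67 = 49. ✓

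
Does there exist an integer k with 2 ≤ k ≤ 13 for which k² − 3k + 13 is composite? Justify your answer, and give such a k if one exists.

At k = 13: 13² − 3·13 + 13 = 143 = 11·13, which is composite.

k = 13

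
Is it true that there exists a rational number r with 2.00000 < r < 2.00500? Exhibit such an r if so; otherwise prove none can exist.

r = 403/201

Look for a denominator N such that an integer falls strictly between N·2.00000 and N·2.00500. N = 201 works: 201·2.00000 = 402.00000 < 403 < 403.00500 = 201·2.00500.
Hence 403/201 is a rational number with 2.00000 < 403/201 < 2.00500.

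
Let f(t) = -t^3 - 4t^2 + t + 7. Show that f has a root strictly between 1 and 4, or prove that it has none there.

Yes, f has a root in the interval.

f(1) = 3 and f(4) = -117, which have opposite signs.
f is continuous everywhere (it is a polynomial), in particular on [1, 4].
By the Intermediate Value Theorem f must vanish at some point of (1, 4).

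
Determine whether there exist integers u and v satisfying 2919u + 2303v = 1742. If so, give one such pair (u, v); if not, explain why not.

Any value of 2919u + 2303v is a multiple of gcd(2919, 2303) = 7.
But 1742 = 7·248 + 6, so 7 ∤ 1742.
Hence no integers u, v satisfy the equation.

No such integers exist.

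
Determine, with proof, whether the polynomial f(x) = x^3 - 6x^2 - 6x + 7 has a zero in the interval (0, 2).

f(0) = 7 and f(2) = -21, which have opposite signs.
Since f is a polynomial it is continuous on [0, 2].
By the Intermediate Value Theorem f must vanish at some point of (0, 2).

Such a root exists.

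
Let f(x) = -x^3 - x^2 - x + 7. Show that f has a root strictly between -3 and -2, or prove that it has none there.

f has no root in that interval.

Evaluate at the endpoints: f(-3) = 28, f(-2) = 13 — same sign (positive).
f'(x) = -3x^2 - 2x - 1 has discriminant (-2)² − 4·(-3)·(-1) = -8 < 0, so f' has no real roots and is negative for every real x.
So f is strictly decreasing; between -3 and -2 its values lie between f(-3) = 28 and f(-2) = 13, all positive. Therefore f has no root in (-3, -2).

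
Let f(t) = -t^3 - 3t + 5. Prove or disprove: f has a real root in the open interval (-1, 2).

Such a root exists.

f(-1) = 9 and f(2) = -9, which have opposite signs.
f is continuous everywhere (it is a polynomial), in particular on [-1, 2].
By the Intermediate Value Theorem f must vanish at some point of (-1, 2).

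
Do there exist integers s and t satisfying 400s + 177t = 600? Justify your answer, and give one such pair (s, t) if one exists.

Since gcd(400, 177) = 1, every integer is an integer combination of 400 and 177.
Euclidean algorithm: 400 = 2·177 + 46, 177 = 3·46 + 39, 46 = 1·39 + 7, 39 = 5·7 + 4, 7 = 1·4 + 3, 4 = 1·3 + 1, 3 = 3·1 + 0.
Unwinding: 1 = 4 − 1·3 = 4 − (7 − 1·4) = −7 + 2·4 = −7 + 2·(39 − 5·7) = 2·39 − 11·7 = 2·39 − 11·(46 − 1·39) = −11·46 + 13·39 = −11·46 + 13·(177 − 3·46) = 13·177 − 50·46 = 13·177 − 50·(400 − 2·177) = −50·400 + 113·177, i.e. 400·(-50) + 177·113 = 1.
Multiplying through by 600: s = (-50)·600 = -30000, t = 113·600 = 67800 is a solution.
Adding 170·177 to s and subtracting 170·400 from t gives the tidier solution (90, -200).
Check: 400·90 + 177·(-200) = 36000 − 35400 = 600. ✓

s = 90, t = -200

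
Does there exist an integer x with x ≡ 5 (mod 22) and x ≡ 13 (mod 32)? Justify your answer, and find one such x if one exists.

x = 269

gcd(22, 32) = 2. A simultaneous solution exists iff 5 ≡ 13 (mod 2); here 5 mod 2 = 1 = 13 mod 2, so it does.
Write x = 5 + 22t. Then 22t ≡ 13 − 5 ≡ 8 (mod 32); dividing through by 2 gives 11t ≡ 4 (mod 16).
Note 11·3 = 33 ≡ 1 (mod 16) (as 33 − 1 = 2·16), so 11⁻¹ ≡ 3.
Therefore t ≡ 3·4 = 12 (mod 16).
Then x = 5 + 22·12 = 269.
Indeed 269 ≡ 5 (mod 22) and 269 ≡ 13 (mod 32).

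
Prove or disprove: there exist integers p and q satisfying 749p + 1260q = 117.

There are no such integers.

Any value of 749p + 1260q is a multiple of gcd(749, 1260) = 7.
But 117 = 7·16 + 5, so 7 ∤ 117.
Therefore 749p + 1260q = 117 has no solution in integers.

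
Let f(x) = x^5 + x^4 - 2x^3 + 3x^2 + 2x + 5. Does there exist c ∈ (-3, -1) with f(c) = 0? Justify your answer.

f(-3) = -82 and f(-1) = 8, which have opposite signs.
Since f is a polynomial it is continuous on [-3, -1].
By the Intermediate Value Theorem f must vanish at some point of (-3, -1).

Yes, such a c exists.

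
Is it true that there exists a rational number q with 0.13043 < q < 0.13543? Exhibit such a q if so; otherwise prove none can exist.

q = 2/15

Scale by 15: the interval becomes (1.95645, 2.03145), which contains the integer 2.
Dividing back, 0.13043 < 2/15 < 0.13543, and 2/15 is rational.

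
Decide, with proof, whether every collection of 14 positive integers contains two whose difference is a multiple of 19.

Take the 14 consecutive integers 24, 25, …, 37: their residues mod 19 are all distinct because 14 ≤ 19.
The differences between them range over 1, …, 13, none of which is divisible by 19.

No, the set {24, 25, 26, 27, 28, 29, 30, 31, 32, 33, 34, 35, 36, 37} is a counterexample.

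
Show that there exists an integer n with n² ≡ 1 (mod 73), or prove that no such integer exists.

n = 1

Take n = 1. Then 1² = 1, and since 0 ≤ 1 < 73 this is already reduced: 1² ≡ 1 (mod 73).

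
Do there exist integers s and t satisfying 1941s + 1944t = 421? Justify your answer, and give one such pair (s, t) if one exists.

No such integers exist.

Any value of 1941s + 1944t is a multiple of gcd(1941, 1944) = 3.
But 421 is not a multiple of 3 (it leaves remainder 1).
Therefore 1941s + 1944t = 421 has no solution in integers.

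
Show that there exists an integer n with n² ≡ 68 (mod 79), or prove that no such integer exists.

Apply Euler's criterion with the prime 79: 68 is a quadratic residue iff 68^39 ≡ 1 (mod 79), and a non-residue iff it is ≡ −1.
Squaring successively (mod 79): 68^2 = 4624 ≡ 42; 68^4 ≡ 42² = 1764 ≡ 26; 68^8 ≡ 26² = 676 ≡ 44; 68^16 ≡ 44² = 1936 ≡ 40; 68^32 ≡ 40² = 1600 ≡ 20.
Since 39 = 32 + 4 + 2 + 1, 68^39 ≡ 20 · 26 · 42 · 68; multiplying out mod 79: 20·26 = 520 ≡ 46, then 46·42 = 1932 ≡ 36, then 36·68 = 2448 ≡ 78. Thus 68^39 ≡ 78 ≡ −1 (mod 79).
By Euler's criterion 68 is a quadratic non-residue mod 79: no n satisfies n² ≡ 68 (mod 79).

No such integer exists.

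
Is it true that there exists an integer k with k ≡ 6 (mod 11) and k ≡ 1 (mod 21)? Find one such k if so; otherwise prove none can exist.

Since 11 and 21 share no common factor, CRT says the pair of congruences has a solution (unique mod 231).
Write k = 6 + 11t and require 6 + 11t ≡ 1 (mod 21), i.e. 11t ≡ 16 (mod 21).
Invert 11 mod 21 by the Euclidean algorithm: 21 = 1·11 + 10, 11 = 1·10 + 1, 10 = 10·1 + 0; back-substituting, 1 = 11 − 1·10 = 11 − (21 − 1·11) = −21 + 2·11. Hence 11·2 ≡ 1, so 11⁻¹ ≡ 2 (mod 21).
Therefore t ≡ 2·16 = 32 ≡ 11 (mod 21).
Taking t = 11 gives k = 6 + 11·11 = 127.
Indeed 127 ≡ 6 (mod 11) and 127 ≡ 1 (mod 21).

k = 127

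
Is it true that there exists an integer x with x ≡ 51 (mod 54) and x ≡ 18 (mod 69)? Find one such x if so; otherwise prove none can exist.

x = 915

The moduli are not coprime: gcd(54, 69) = 3. Compatibility requires 3 ∣ (18 − 51) = -33, which holds, so solutions exist.
Put x = 51 + 54t, so we need 54t ≡ 36 (mod 69), equivalently (divide by 3) 18t ≡ 12 (mod 23).
Note 18·9 = 162 ≡ 1 (mod 23) (as 162 − 1 = 7·23), so 18⁻¹ ≡ 9.
Multiplying by 9: t ≡ 9·12 = 108 ≡ 16 (mod 23).
Then x = 51 + 54·16 = 915.
Verify: 915 = 16·54 + 51 and 915 = 13·69 + 18. ✓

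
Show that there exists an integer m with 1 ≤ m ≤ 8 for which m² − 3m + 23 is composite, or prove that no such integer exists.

m = 2

At m = 2: 2² − 3·2 + 23 = 21 = 3·7, which is composite.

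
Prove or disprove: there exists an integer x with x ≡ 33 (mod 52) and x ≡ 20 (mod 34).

Both moduli are multiples of 2 = gcd(52, 34), so any solution would satisfy x ≡ 33 and x ≡ 20 modulo 2 simultaneously.
These are incompatible: 33 − 20 = 13 is not divisible by 2.
Therefore no such x exists.

No such integer exists.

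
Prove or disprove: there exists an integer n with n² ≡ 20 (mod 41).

n = 15

n = 15 works: 15² = 225, and 225 − 20 = 205 = 5·41.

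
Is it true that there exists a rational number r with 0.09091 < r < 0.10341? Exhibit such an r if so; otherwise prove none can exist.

Scale by 10: the interval becomes (0.90910, 1.03410), which contains the integer 1.
Dividing back, 0.09091 < 1/10 < 0.10341, and 1/10 is rational.

r = 1/10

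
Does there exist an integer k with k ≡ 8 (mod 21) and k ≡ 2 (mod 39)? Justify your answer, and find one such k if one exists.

k = 197

gcd(21, 39) = 3. A simultaneous solution exists iff 8 ≡ 2 (mod 3); here 8 mod 3 = 2 = 2 mod 3, so it does.
Put k = 8 + 21t, so we need 21t ≡ 33 (mod 39), equivalently (divide by 3) 7t ≡ 11 (mod 13).
Since 7·2 = 14 = 1·13 + 1, the inverse of 7 mod 13 is 2.
Therefore t ≡ 2·11 = 22 ≡ 9 (mod 13).
Then k = 8 + 21·9 = 197.
Indeed 197 ≡ 8 (mod 21) and 197 ≡ 2 (mod 39).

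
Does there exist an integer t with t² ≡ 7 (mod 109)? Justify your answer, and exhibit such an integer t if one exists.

Take t = 15. Then 15² = 225 = 2·109 + 7, so 15² ≡ 7 (mod 109).

t = 15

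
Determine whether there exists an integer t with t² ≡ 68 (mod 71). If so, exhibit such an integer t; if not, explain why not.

Apply Euler's criterion with the prime 71: 68 is a quadratic residue iff 68^35 ≡ 1 (mod 71), and a non-residue iff it is ≡ −1.
Squaring successively (mod 71): 68^2 = 4624 ≡ 9; 68^4 ≡ 9² = 81 ≡ 10; 68^8 ≡ 10² = 100 ≡ 29; 68^16 ≡ 29² = 841 ≡ 60; 68^32 ≡ 60² = 3600 ≡ 50.
Since 35 = 32 + 2 + 1, 68^35 ≡ 50 · 9 · 68; multiplying out mod 71: 50·9 = 450 ≡ 24, then 24·68 = 1632 ≡ 70. Thus 68^35 ≡ 70 ≡ −1 (mod 71).
The value −1 means 68 is a non-residue modulo 71, so t² ≡ 68 (mod 71) is impossible.

No such integer exists.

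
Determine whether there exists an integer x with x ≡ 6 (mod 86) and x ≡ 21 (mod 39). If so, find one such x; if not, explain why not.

Since 86 and 39 share no common factor, CRT says the pair of congruences has a solution (unique mod 3354).
Write x = 6 + 86t and require 6 + 86t ≡ 21 (mod 39), i.e. 86t ≡ 15 (mod 39).
86 ≡ 8 (mod 39), so this reads 8t ≡ 15 (mod 39). To invert 8 modulo 39: 39 = 4·8 + 7, 8 = 1·7 + 1, 7 = 7·1 + 0, and unwinding, 1 = 8 − 1·7 = 8 − (39 − 4·8) = −39 + 5·8. Thus 8⁻¹ ≡ 5 (mod 39).
Multiplying by 5: t ≡ 5·15 = 75 ≡ 36 (mod 39).
Taking t = 36 gives x = 6 + 86·36 = 3102.
Check: 3102 mod 86 = 6, 3102 mod 39 = 21. ✓

x = 3102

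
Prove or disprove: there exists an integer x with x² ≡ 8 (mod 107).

No such integer exists.

107 is prime, so by Euler's criterion 8 is a square mod 107 iff 8^((107−1)/2) = 8^53 ≡ 1 (mod 107).
Squaring successively (mod 107): 8^2 = 64 ≡ 64; 8^4 ≡ 64² = 4096 ≡ 30; 8^8 ≡ 30² = 900 ≡ 44; 8^16 ≡ 44² = 1936 ≡ 10; 8^32 ≡ 10² = 100 ≡ 100.
Since 53 = 32 + 16 + 4 + 1, 8^53 ≡ 100 · 10 · 30 · 8; multiplying out mod 107: 100·10 = 1000 ≡ 37, then 37·30 = 1110 ≡ 40, then 40·8 = 320 ≡ 106. Thus 8^53 ≡ 106 ≡ −1 (mod 107).
The value −1 means 8 is a non-residue modulo 107, so x² ≡ 8 (mod 107) is impossible.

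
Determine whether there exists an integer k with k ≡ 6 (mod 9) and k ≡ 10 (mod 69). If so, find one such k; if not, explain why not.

No such integer exists.

Reduce both congruences modulo 3, which divides 9 and 69: they say k ≡ 6 (mod 3) and k ≡ 10 (mod 3).
However 6 ≡ 0 and 10 ≡ 1 (mod 3), and 0 ≠ 1.
So no integer satisfies both congruences.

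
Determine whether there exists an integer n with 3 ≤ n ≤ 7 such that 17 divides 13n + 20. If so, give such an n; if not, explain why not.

Scanning upward from n = 3 gives 59, 72, none divisible by 17. n = 5 works, since 13·5 + 20 = 85 = 5·17.

n = 5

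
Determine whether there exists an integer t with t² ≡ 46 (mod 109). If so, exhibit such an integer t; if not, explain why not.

t = 68

Take t = 68. Then 68² = 4624 = 42·109 + 46, so 68² ≡ 46 (mod 109).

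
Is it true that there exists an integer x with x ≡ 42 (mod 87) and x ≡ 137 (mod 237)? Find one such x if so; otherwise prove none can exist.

No, no such integer exists.

Reduce both congruences modulo 3, which divides 87 and 237: they say x ≡ 42 (mod 3) and x ≡ 137 (mod 3).
However 42 ≡ 0 and 137 ≡ 2 (mod 3), and 0 ≠ 2.
Hence the system has no solution.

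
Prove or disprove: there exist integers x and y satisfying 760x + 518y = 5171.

No, no such integers exist.

Both 760 and 518 are divisible by gcd(760, 518) = 2, hence so is any combination 760x + 518y.
However 5171 leaves remainder 1 on division by 2.
So the equation is unsolvable over ℤ.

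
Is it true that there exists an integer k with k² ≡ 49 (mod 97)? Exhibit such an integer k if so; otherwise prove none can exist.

k = 7

Take k = 7. Then 7² = 49, and since 0 ≤ 49 < 97 this is already reduced: 7² ≡ 49 (mod 97).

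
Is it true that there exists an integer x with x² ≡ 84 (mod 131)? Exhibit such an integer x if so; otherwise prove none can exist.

x = 52

x = 52 works: 52² = 2704, and 2704 − 84 = 2620 = 20·131.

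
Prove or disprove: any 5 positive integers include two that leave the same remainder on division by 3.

Partition the integers by their residue mod 3; there are 3 classes.
With 5 integers and only 3 classes, the pigeonhole principle forces two of them, say a and b, into the same class.
That is, a and b leave the same remainder on division by 3, as claimed.

True.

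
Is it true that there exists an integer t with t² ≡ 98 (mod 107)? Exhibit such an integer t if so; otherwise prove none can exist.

No such integer exists.

Apply Euler's criterion with the prime 107: 98 is a quadratic residue iff 98^53 ≡ 1 (mod 107), and a non-residue iff it is ≡ −1.
Repeated squaring mod 107: 98^2 = 9604 ≡ 81; 98^4 ≡ 81² = 6561 ≡ 34; 98^8 ≡ 34² = 1156 ≡ 86; 98^16 ≡ 86² = 7396 ≡ 13; 98^32 ≡ 13² = 169 ≡ 62.
Since 53 = 32 + 16 + 4 + 1, 98^53 ≡ 62 · 13 · 34 · 98; multiplying out mod 107: 62·13 = 806 ≡ 57, then 57·34 = 1938 ≡ 12, then 12·98 = 1176 ≡ 106. Thus 98^53 ≡ 106 ≡ −1 (mod 107).
By Euler's criterion 98 is a quadratic non-residue mod 107: no t satisfies t² ≡ 98 (mod 107).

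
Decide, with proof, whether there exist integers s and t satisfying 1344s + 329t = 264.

gcd(1344, 329) = 7, so every integer of the form 1344s + 329t is a multiple of 7.
But 264 = 7·37 + 5, so 7 ∤ 264.
So the equation is unsolvable over ℤ.

No, no such integers exist.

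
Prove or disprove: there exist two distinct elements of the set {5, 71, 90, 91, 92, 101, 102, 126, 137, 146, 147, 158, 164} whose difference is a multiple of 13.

There is no such pair.

Reduce each element modulo 13: 5↦5, 71↦6, 90↦12, 91↦0, 92↦1, 101↦10, 102↦11, 126↦9, 137↦7, 146↦3, 147↦4, 158↦2, 164↦8.
No residue repeats among the 13 elements, so no pair has difference ≡ 0 (mod 13).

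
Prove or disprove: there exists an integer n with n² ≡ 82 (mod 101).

n = 48

Take n = 48. Then 48² = 2304 = 22·101 + 82, so 48² ≡ 82 (mod 101).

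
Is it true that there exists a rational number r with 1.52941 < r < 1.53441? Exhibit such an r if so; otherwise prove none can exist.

Scale by 15: the interval becomes (22.94115, 23.01615), which contains the integer 23.
Hence 23/15 is a rational number with 1.52941 < 23/15 < 1.53441.

r = 23/15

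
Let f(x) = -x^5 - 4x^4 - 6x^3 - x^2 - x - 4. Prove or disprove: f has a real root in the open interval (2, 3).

The endpoint values f(2) = -154 and f(3) = -745 are both negative. Claim: f(x) < 0 for every x in (2, 3).
Substitute x = 2 + u, where 0 < u < 1 on the interval. Expanding, f(2 + u) = -u^5 - 14u^4 - 78u^3 - 213u^2 - 285u - 154.
All 6 nonzero coefficients of this polynomial in u are negative; hence for u > 0 the value is a sum of negative terms (the constant -154 among them).
Therefore f(x) < 0 throughout (2, 3), and f has no zero there.

No such root exists.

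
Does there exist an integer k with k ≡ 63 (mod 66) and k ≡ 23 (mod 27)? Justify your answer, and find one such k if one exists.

There is no such integer.

Reduce both congruences modulo 3, which divides 66 and 27: they say k ≡ 63 (mod 3) and k ≡ 23 (mod 3).
But 63 mod 3 = 0 while 23 mod 3 = 2, a contradiction.
Hence the system has no solution.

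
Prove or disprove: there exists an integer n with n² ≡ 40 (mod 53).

n = 27

n = 27 works: 27² = 729, and 729 − 40 = 689 = 13·53.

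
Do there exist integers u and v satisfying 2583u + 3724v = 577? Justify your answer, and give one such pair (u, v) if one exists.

No such integers exist.

gcd(2583, 3724) = 7, so every integer of the form 2583u + 3724v is a multiple of 7.
But 577 = 7·82 + 3, so 7 ∤ 577.
Therefore 2583u + 3724v = 577 has no solution in integers.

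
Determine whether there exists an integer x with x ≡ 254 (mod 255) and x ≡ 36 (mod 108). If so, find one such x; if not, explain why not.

Both moduli are multiples of 3 = gcd(255, 108), so any solution would satisfy x ≡ 254 and x ≡ 36 modulo 3 simultaneously.
These are incompatible: 254 − 36 = 218 is not divisible by 3.
Therefore no such x exists.

There is no such integer.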